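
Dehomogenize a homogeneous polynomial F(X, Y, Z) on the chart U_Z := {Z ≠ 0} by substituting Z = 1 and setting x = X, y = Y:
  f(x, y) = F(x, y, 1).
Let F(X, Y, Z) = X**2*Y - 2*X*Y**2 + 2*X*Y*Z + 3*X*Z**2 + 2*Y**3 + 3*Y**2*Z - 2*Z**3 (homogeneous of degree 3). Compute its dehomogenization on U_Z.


f(x, y) = x**2*y - 2*x*y**2 + 2*x*y + 3*x + 2*y**3 + 3*y**2 - 2

On U_Z we set Z = 1. Each monomial c·X^i·Y^j·Z^k in F becomes c·x^i·y^j·1^k = c·x^i·y^j.
Substituting Z = 1: F(X, Y, 1) = x**2*y - 2*x*y**2 + 2*x*y + 3*x + 2*y**3 + 3*y**2 - 2.
Note: deg(f) ≤ deg(F) = 3; strict inequality happens when F is divisible by Z (lost terms).


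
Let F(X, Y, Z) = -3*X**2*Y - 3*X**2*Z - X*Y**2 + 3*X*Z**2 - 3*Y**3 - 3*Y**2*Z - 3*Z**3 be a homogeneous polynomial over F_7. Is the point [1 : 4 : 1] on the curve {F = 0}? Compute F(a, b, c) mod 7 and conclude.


F(1,4,1) ≡ 2 (mod 7); P is NOT on the curve.

Evaluate F(1, 4, 1) term-by-term (mod 7).
  -3*X**2*Y ↦ -3·1·4·1 = -12
  -3*X**2*Z ↦ -3·1·1·1 = -3
  -X*Y**2 ↦ -1·1·16·1 = -16
  3*X*Z**2 ↦ 3·1·1·1 = 3
  -3*Y**3 ↦ -3·1·64·1 = -192
  -3*Y**2*Z ↦ -3·1·16·1 = -48
  -3*Z**3 ↦ -3·1·1·1 = -3
Sum: F(1, 4, 1) = (-12) + (-3) + (-16) + (3) + (-192) + (-48) + (-3) = -271.
Reducing mod 7: -271 ≡ 2 (mod 7).
Since F(a, b, c) ≡ 2 ≠ 0 (mod 7), P does NOT lie on the curve.


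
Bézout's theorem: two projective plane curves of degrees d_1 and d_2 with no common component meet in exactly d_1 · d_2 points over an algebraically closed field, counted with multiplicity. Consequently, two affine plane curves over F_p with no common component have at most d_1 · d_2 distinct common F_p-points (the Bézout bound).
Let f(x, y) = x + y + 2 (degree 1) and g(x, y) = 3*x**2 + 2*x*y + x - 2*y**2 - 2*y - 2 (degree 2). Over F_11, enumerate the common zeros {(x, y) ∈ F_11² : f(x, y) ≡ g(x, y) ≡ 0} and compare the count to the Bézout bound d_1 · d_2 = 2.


Common zeros: ∅; count = 0; Bézout bound = 2.

deg(f) = 1, deg(g) = 2, so Bézout bound = 2.
Scan x ∈ F_11. For each x, list the y ∈ F_11 with f(x, y) ≡ 0 and those with g(x, y) ≡ 0 (mod 11); the common zeros in that column are the intersection.
  x = 0: f ≡ 0 at y ∈ {9}; g ≡ 0 at y ∈ ∅; common: ∅.
  x = 1: f ≡ 0 at y ∈ {8}; g ≡ 0 at y ∈ {1, 10}; common: ∅.
  x = 2: f ≡ 0 at y ∈ {7}; g ≡ 0 at y ∈ {3, 9}; common: ∅.
  x = 3: f ≡ 0 at y ∈ {6}; g ≡ 0 at y ∈ {3, 10}; common: ∅.
  x = 4: f ≡ 0 at y ∈ {5}; g ≡ 0 at y ∈ ∅; common: ∅.
  x = 5: f ≡ 0 at y ∈ {4}; g ≡ 0 at y ∈ ∅; common: ∅.
  x = 6: f ≡ 0 at y ∈ {3}; g ≡ 0 at y ∈ ∅; common: ∅.
  x = 7: f ≡ 0 at y ∈ {2}; g ≡ 0 at y ∈ ∅; common: ∅.
  x = 8: f ≡ 0 at y ∈ {1}; g ≡ 0 at y ∈ {0, 7}; common: ∅.
  x = 9: f ≡ 0 at y ∈ {0}; g ≡ 0 at y ∈ {1, 7}; common: ∅.
  x = 10: f ≡ 0 at y ∈ {10}; g ≡ 0 at y ∈ {0, 9}; common: ∅.
Collecting: common zeros = ∅, so the count is 0.
Comparison with the Bézout bound: 0 ≤ 2 = deg(f)·deg(g), as expected for curves with no common component (the affine F_11-count falls short of the bound because intersections may lie at infinity, over extension fields, or carry multiplicity).


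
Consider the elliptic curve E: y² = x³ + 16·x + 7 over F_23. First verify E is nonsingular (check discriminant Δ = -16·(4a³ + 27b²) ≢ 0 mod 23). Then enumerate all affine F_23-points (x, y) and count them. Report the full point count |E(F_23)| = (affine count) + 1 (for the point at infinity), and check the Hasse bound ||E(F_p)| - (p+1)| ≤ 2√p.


Affine points = {(1, 1), (1, 22), (2, 1), (2, 22), (3, 6), (3, 17), (7, 5), (7, 18), (8, 7), (8, 16), (9, 11), (9, 12), (12, 8), (12, 15), (14, 10), (14, 13), (16, 9), (16, 14), (18, 3), (18, 20), (20, 1), (20, 22), (21, 6), (21, 17), (22, 6), (22, 17)}; affine count = 26; |E(F_23)| = 27.

Discriminant check: Δ ∝ 4a³ + 27b² = 4·16³ + 27·7² = 4·4096 + 27·49 ≡ 20 (mod 23). Nonzero ⇒ E is nonsingular.
For each x ∈ F_23, compute rhs = x³ + 16·x + 7 mod 23, then count y ∈ F_23 with y² ≡ rhs.
  x = 0: rhs = 7, matching y values: none (0 points).
  x = 1: rhs = 1, matching y values: 1, 22 (2 points).
  x = 2: rhs = 1, matching y values: 1, 22 (2 points).
  x = 3: rhs = 13, matching y values: 6, 17 (2 points).
  x = 4: rhs = 20, matching y values: none (0 points).
  x = 5: rhs = 5, matching y values: none (0 points).
  x = 6: rhs = 20, matching y values: none (0 points).
  x = 7: rhs = 2, matching y values: 5, 18 (2 points).
  x = 8: rhs = 3, matching y values: 7, 16 (2 points).
  x = 9: rhs = 6, matching y values: 11, 12 (2 points).
  x = 10: rhs = 17, matching y values: none (0 points).
  x = 11: rhs = 19, matching y values: none (0 points).
  x = 12: rhs = 18, matching y values: 8, 15 (2 points).
  x = 13: rhs = 20, matching y values: none (0 points).
  x = 14: rhs = 8, matching y values: 10, 13 (2 points).
  x = 15: rhs = 11, matching y values: none (0 points).
  x = 16: rhs = 12, matching y values: 9, 14 (2 points).
  x = 17: rhs = 17, matching y values: none (0 points).
  x = 18: rhs = 9, matching y values: 3, 20 (2 points).
  x = 19: rhs = 17, matching y values: none (0 points).
  x = 20: rhs = 1, matching y values: 1, 22 (2 points).
  x = 21: rhs = 13, matching y values: 6, 17 (2 points).
  x = 22: rhs = 13, matching y values: 6, 17 (2 points).
Total affine count: 26.
Full point count |E(F_23)| = 26 + 1 = 27.
Hasse bound: |27 − (23+1)| = |3| = 3 ≤ 2√23 ≈ 9.5917 ✓.


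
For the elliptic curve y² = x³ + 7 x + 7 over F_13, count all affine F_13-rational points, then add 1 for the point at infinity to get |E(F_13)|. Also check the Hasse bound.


Affine points = {(2, 4), (2, 9), (3, 4), (3, 9), (7, 3), (7, 10), (8, 4), (8, 9), (12, 5), (12, 8)}; affine count = 10; |E(F_13)| = 11.

Discriminant check: Δ ∝ 4a³ + 27b² = 4·7³ + 27·7² = 4·343 + 27·49 ≡ 4 (mod 13). Nonzero ⇒ E is nonsingular.
For each x ∈ F_13, compute rhs = x³ + 7·x + 7 mod 13, then count y ∈ F_13 with y² ≡ rhs.
  x = 0: rhs = 7, matching y values: none (0 points).
  x = 1: rhs = 2, matching y values: none (0 points).
  x = 2: rhs = 3, matching y values: 4, 9 (2 points).
  x = 3: rhs = 3, matching y values: 4, 9 (2 points).
  x = 4: rhs = 8, matching y values: none (0 points).
  x = 5: rhs = 11, matching y values: none (0 points).
  x = 6: rhs = 5, matching y values: none (0 points).
  x = 7: rhs = 9, matching y values: 3, 10 (2 points).
  x = 8: rhs = 3, matching y values: 4, 9 (2 points).
  x = 9: rhs = 6, matching y values: none (0 points).
  x = 10: rhs = 11, matching y values: none (0 points).
  x = 11: rhs = 11, matching y values: none (0 points).
  x = 12: rhs = 12, matching y values: 5, 8 (2 points).
Total affine count: 10.
Full point count |E(F_13)| = 10 + 1 = 11.
Hasse bound: |11 − (13+1)| = |-3| = 3 ≤ 2√13 ≈ 7.2111 ✓.


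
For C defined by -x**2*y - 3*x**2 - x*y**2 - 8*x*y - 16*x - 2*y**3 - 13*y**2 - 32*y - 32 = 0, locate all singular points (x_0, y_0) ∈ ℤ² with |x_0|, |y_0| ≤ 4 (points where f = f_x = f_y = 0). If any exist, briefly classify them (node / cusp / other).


Singular points: {(-2, -2)}; classification: node.

Compute partial derivatives:
  f_x = -2*x*y - 6*x - y**2 - 8*y - 16.
  f_y = -x**2 - 2*x*y - 8*x - 6*y**2 - 26*y - 32.
Scan x_0 ∈ {−4, ..., 4}. For each x_0, f_y(x_0, y) is a polynomial in y; find its integer roots y ∈ {−4, ..., 4}, then test f_x and f at those candidates.
  x = -4: f_y(-4, y) = -6*y**2 - 18*y - 16; no integer root y with |y| ≤ 4.
  x = -3: f_y(-3, y) = -6*y**2 - 20*y - 17; no integer root y with |y| ≤ 4.
  x = -2: f_y(-2, y) = -6*y**2 - 22*y - 20; vanishes at y ∈ {-2}. (-2, -2): f_x = 0, f = 0 — SINGULAR.
  x = -1: f_y(-1, y) = -6*y**2 - 24*y - 25; no integer root y with |y| ≤ 4.
  x = 0: f_y(0, y) = -6*y**2 - 26*y - 32; no integer root y with |y| ≤ 4.
  x = 1: f_y(1, y) = -6*y**2 - 28*y - 41; no integer root y with |y| ≤ 4.
  x = 2: f_y(2, y) = -6*y**2 - 30*y - 52; no integer root y with |y| ≤ 4.
  x = 3: f_y(3, y) = -6*y**2 - 32*y - 65; no integer root y with |y| ≤ 4.
  x = 4: f_y(4, y) = -6*y**2 - 34*y - 80; no integer root y with |y| ≤ 4.
Only singular point on the grid: (-2, -2).
Classify: substitute x = -2 + u, y = -2 + v and expand: f = -u**2*v - u**2 - u*v**2 - 2*v**3 + v**2.
No constant or linear terms (consistent with a singular point). Quadratic part: -u**2 + v**2. Cubic part: -u**2*v - u*v**2 - 2*v**3.
The quadratic part v**2 - u**2 = (v − u)(v + u) splits into two distinct linear factors, so there are two distinct tangent lines y − -2 = ±(x − -2) — this is a node (ordinary double point).
Classification: node.


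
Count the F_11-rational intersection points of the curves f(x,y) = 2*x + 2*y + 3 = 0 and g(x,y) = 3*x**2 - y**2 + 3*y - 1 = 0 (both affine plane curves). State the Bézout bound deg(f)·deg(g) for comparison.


Common zeros: ∅; count = 0; Bézout bound = 2.

deg(f) = 1, deg(g) = 2, so Bézout bound = 2.
Scan x ∈ F_11. For each x, list the y ∈ F_11 with f(x, y) ≡ 0 and those with g(x, y) ≡ 0 (mod 11); the common zeros in that column are the intersection.
  x = 0: f ≡ 0 at y ∈ {4}; g ≡ 0 at y ∈ {5, 9}; common: ∅.
  x = 1: f ≡ 0 at y ∈ {3}; g ≡ 0 at y ∈ ∅; common: ∅.
  x = 2: f ≡ 0 at y ∈ {2}; g ≡ 0 at y ∈ {0, 3}; common: ∅.
  x = 3: f ≡ 0 at y ∈ {1}; g ≡ 0 at y ∈ {4, 10}; common: ∅.
  x = 4: f ≡ 0 at y ∈ {0}; g ≡ 0 at y ∈ ∅; common: ∅.
  x = 5: f ≡ 0 at y ∈ {10}; g ≡ 0 at y ∈ ∅; common: ∅.
  x = 6: f ≡ 0 at y ∈ {9}; g ≡ 0 at y ∈ ∅; common: ∅.
  x = 7: f ≡ 0 at y ∈ {8}; g ≡ 0 at y ∈ ∅; common: ∅.
  x = 8: f ≡ 0 at y ∈ {7}; g ≡ 0 at y ∈ {4, 10}; common: ∅.
  x = 9: f ≡ 0 at y ∈ {6}; g ≡ 0 at y ∈ {0, 3}; common: ∅.
  x = 10: f ≡ 0 at y ∈ {5}; g ≡ 0 at y ∈ ∅; common: ∅.
Collecting: common zeros = ∅, so the count is 0.
Comparison with the Bézout bound: 0 ≤ 2 = deg(f)·deg(g), as expected for curves with no common component (the affine F_11-count falls short of the bound because intersections may lie at infinity, over extension fields, or carry multiplicity).


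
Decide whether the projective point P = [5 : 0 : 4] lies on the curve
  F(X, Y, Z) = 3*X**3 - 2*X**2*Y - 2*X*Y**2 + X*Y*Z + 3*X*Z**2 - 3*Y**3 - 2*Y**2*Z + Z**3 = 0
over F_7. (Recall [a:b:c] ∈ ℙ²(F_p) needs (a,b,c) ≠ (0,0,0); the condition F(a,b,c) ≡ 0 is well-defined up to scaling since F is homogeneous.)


F(5,0,4) ≡ 0 (mod 7); P is on the curve.

Evaluate F(5, 0, 4) term-by-term (mod 7).
  3*X**3 ↦ 3·125·1·1 = 375
  -2*X**2*Y ↦ -2·25·0·1 = 0
  -2*X*Y**2 ↦ -2·5·0·1 = 0
  X*Y*Z ↦ 1·5·0·4 = 0
  3*X*Z**2 ↦ 3·5·1·16 = 240
  -3*Y**3 ↦ -3·1·0·1 = 0
  -2*Y**2*Z ↦ -2·1·0·4 = 0
  Z**3 ↦ 1·1·1·64 = 64
Sum: F(5, 0, 4) = (375) + (0) + (0) + (0) + (240) + (0) + (0) + (64) = 679.
Reducing mod 7: 679 ≡ 0 (mod 7).
Since F(a, b, c) ≡ 0 (mod 7), P lies on the curve.


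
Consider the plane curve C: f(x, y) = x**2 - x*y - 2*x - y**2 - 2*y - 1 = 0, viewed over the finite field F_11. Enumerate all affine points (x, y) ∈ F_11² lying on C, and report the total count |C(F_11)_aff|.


Affine F_11-points: {(0, 10), (1, 9), (1, 10), (2, 3), (2, 4), (3, 3), (4, 1), (4, 4), (10, 1), (10, 9)}; count = 10.

For each of the 121 pairs (x, y) ∈ F_11², evaluate f(x, y) mod 11. Record the zeros.
  x = 0: [0↦10, 1↦7, 2↦2, 3↦6, 4↦8, 5↦8, 6↦6, 7↦2, 8↦7, 9↦10, 10↦0]  zeros at y ∈ {10}
  x = 1: [0↦9, 1↦5, 2↦10, 3↦2, 4↦3, 5↦2, 6↦10, 7↦5, 8↦9, 9↦0, 10↦0]  zeros at y ∈ {9, 10}
  x = 2: [0↦10, 1↦5, 2↦9, 3↦0, 4↦0, 5↦9, 6↦5, 7↦10, 8↦2, 9↦3, 10↦2]  zeros at y ∈ {3, 4}
  x = 3: [0↦2, 1↦7, 2↦10, 3↦0, 4↦10, 5↦7, 6↦2, 7↦6, 8↦8, 9↦8, 10↦6]  zeros at y ∈ {3}
  x = 4: [0↦7, 1↦0, 2↦2, 3↦2, 4↦0, 5↦7, 6↦1, 7↦4, 8↦5, 9↦4, 10↦1]  zeros at y ∈ {1, 4}
  x = 5: [0↦3, 1↦6, 2↦7, 3↦6, 4↦3, 5↦9, 6↦2, 7↦4, 8↦4, 9↦2, 10↦9]  zeros at y ∈ ∅
  x = 6: [0↦1, 1↦3, 2↦3, 3↦1, 4↦8, 5↦2, 6↦5, 7↦6, 8↦5, 9↦2, 10↦8]  zeros at y ∈ ∅
  x = 7: [0↦1, 1↦2, 2↦1, 3↦9, 4↦4, 5↦8, 6↦10, 7↦10, 8↦8, 9↦4, 10↦9]  zeros at y ∈ ∅
  x = 8: [0↦3, 1↦3, 2↦1, 3↦8, 4↦2, 5↦5, 6↦6, 7↦5, 8↦2, 9↦8, 10↦1]  zeros at y ∈ ∅
  x = 9: [0↦7, 1↦6, 2↦3, 3↦9, 4↦2, 5↦4, 6↦4, 7↦2, 8↦9, 9↦3, 10↦6]  zeros at y ∈ ∅
  x = 10: [0↦2, 1↦0, 2↦7, 3↦1, 4↦4, 5↦5, 6↦4, 7↦1, 8↦7, 9↦0, 10↦2]  zeros at y ∈ {1, 9}
Collecting zeros: affine points = {(0, 10), (1, 9), (1, 10), (2, 3), (2, 4), (3, 3), (4, 1), (4, 4), (10, 1), (10, 9)}.
Total count |C(F_11)_aff| = 10.


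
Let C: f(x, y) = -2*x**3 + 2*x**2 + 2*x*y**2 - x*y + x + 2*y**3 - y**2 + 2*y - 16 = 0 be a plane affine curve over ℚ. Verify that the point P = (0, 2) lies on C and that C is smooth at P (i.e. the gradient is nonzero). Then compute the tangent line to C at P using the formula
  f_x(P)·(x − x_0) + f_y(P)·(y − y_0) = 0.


Tangent line at P: 7*x + 22*y - 44 = 0.

Step 1: f(0, 2) = 0, so P lies on C.
Step 2: partial derivatives
  f_x(x, y) = -6*x**2 + 4*x + 2*y**2 - y + 1, f_y(x, y) = 4*x*y - x + 6*y**2 - 2*y + 2.
  f_x(P) = 7, f_y(P) = 22 (gradient nonzero, so P is smooth).
Step 3: tangent line at P: 7·(x − 0) + 22·(y − 2) = 0.
Expanding: 7*x + 22*y - 44 = 0.


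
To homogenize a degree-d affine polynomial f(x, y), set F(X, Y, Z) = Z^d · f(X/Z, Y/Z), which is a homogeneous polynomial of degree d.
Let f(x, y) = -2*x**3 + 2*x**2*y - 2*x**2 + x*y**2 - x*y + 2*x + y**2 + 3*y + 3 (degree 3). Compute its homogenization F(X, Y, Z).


F(X, Y, Z) = -2*X**3 + 2*X**2*Y - 2*X**2*Z + X*Y**2 - X*Y*Z + 2*X*Z**2 + Y**2*Z + 3*Y*Z**2 + 3*Z**3

deg(f) = 3.
Substitute x = X/Z, y = Y/Z into f, then multiply by Z^3.
  monomial -2·x^3·y^0 ↦ -2·X^3·Y^0·Z^0.
  monomial 2·x^2·y^1 ↦ 2·X^2·Y^1·Z^0.
  monomial -2·x^2·y^0 ↦ -2·X^2·Y^0·Z^1.
  monomial 1·x^1·y^2 ↦ 1·X^1·Y^2·Z^0.
  monomial -1·x^1·y^1 ↦ -1·X^1·Y^1·Z^1.
  monomial 2·x^1·y^0 ↦ 2·X^1·Y^0·Z^2.
  monomial 1·x^0·y^2 ↦ 1·X^0·Y^2·Z^1.
  monomial 3·x^0·y^1 ↦ 3·X^0·Y^1·Z^2.
  monomial 3·x^0·y^0 ↦ 3·X^0·Y^0·Z^3.
Collecting: F(X, Y, Z) = -2*X**3 + 2*X**2*Y - 2*X**2*Z + X*Y**2 - X*Y*Z + 2*X*Z**2 + Y**2*Z + 3*Y*Z**2 + 3*Z**3.


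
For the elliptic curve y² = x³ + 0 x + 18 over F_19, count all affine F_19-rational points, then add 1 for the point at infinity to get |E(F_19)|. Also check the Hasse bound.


Affine points = {(1, 0), (2, 8), (2, 11), (3, 8), (3, 11), (4, 5), (4, 14), (6, 5), (6, 14), (7, 0), (8, 6), (8, 13), (9, 5), (9, 14), (10, 7), (10, 12), (11, 0), (12, 6), (12, 13), (13, 7), (13, 12), (14, 8), (14, 11), (15, 7), (15, 12), (18, 6), (18, 13)}; affine count = 27; |E(F_19)| = 28.

Discriminant check: Δ ∝ 4a³ + 27b² = 4·0³ + 27·18² = 4·0 + 27·324 ≡ 8 (mod 19). Nonzero ⇒ E is nonsingular.
For each x ∈ F_19, compute rhs = x³ + 0·x + 18 mod 19, then count y ∈ F_19 with y² ≡ rhs.
  x = 0: rhs = 18, matching y values: none (0 points).
  x = 1: rhs = 0, matching y values: 0 (1 points).
  x = 2: rhs = 7, matching y values: 8, 11 (2 points).
  x = 3: rhs = 7, matching y values: 8, 11 (2 points).
  x = 4: rhs = 6, matching y values: 5, 14 (2 points).
  x = 5: rhs = 10, matching y values: none (0 points).
  x = 6: rhs = 6, matching y values: 5, 14 (2 points).
  x = 7: rhs = 0, matching y values: 0 (1 points).
  x = 8: rhs = 17, matching y values: 6, 13 (2 points).
  x = 9: rhs = 6, matching y values: 5, 14 (2 points).
  x = 10: rhs = 11, matching y values: 7, 12 (2 points).
  x = 11: rhs = 0, matching y values: 0 (1 points).
  x = 12: rhs = 17, matching y values: 6, 13 (2 points).
  x = 13: rhs = 11, matching y values: 7, 12 (2 points).
  x = 14: rhs = 7, matching y values: 8, 11 (2 points).
  x = 15: rhs = 11, matching y values: 7, 12 (2 points).
  x = 16: rhs = 10, matching y values: none (0 points).
  x = 17: rhs = 10, matching y values: none (0 points).
  x = 18: rhs = 17, matching y values: 6, 13 (2 points).
Total affine count: 27.
Full point count |E(F_19)| = 27 + 1 = 28.
Hasse bound: |28 − (19+1)| = |8| = 8 ≤ 2√19 ≈ 8.7178 ✓.


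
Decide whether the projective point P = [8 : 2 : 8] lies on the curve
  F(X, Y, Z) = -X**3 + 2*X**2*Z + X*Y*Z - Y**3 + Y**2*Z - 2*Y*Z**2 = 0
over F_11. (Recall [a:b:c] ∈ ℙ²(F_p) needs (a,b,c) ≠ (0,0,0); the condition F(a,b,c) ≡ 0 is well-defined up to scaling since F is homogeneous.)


F(8,2,8) ≡ 1 (mod 11); P is NOT on the curve.

Evaluate F(8, 2, 8) term-by-term (mod 11).
  -X**3 ↦ -1·512·1·1 = -512
  2*X**2*Z ↦ 2·64·1·8 = 1024
  X*Y*Z ↦ 1·8·2·8 = 128
  -Y**3 ↦ -1·1·8·1 = -8
  Y**2*Z ↦ 1·1·4·8 = 32
  -2*Y*Z**2 ↦ -2·1·2·64 = -256
Sum: F(8, 2, 8) = (-512) + (1024) + (128) + (-8) + (32) + (-256) = 408.
Reducing mod 11: 408 ≡ 1 (mod 11).
Since F(a, b, c) ≡ 1 ≠ 0 (mod 11), P does NOT lie on the curve.


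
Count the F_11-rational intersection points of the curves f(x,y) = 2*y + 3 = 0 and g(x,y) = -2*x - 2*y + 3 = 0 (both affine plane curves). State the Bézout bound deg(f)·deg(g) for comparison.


Common zeros: {(3, 4)}; count = 1; Bézout bound = 1.

deg(f) = 1, deg(g) = 1, so Bézout bound = 1.
Scan x ∈ F_11. For each x, list the y ∈ F_11 with f(x, y) ≡ 0 and those with g(x, y) ≡ 0 (mod 11); the common zeros in that column are the intersection.
  x = 0: f ≡ 0 at y ∈ {4}; g ≡ 0 at y ∈ {7}; common: ∅.
  x = 1: f ≡ 0 at y ∈ {4}; g ≡ 0 at y ∈ {6}; common: ∅.
  x = 2: f ≡ 0 at y ∈ {4}; g ≡ 0 at y ∈ {5}; common: ∅.
  x = 3: f ≡ 0 at y ∈ {4}; g ≡ 0 at y ∈ {4}; common: {4}.
  x = 4: f ≡ 0 at y ∈ {4}; g ≡ 0 at y ∈ {3}; common: ∅.
  x = 5: f ≡ 0 at y ∈ {4}; g ≡ 0 at y ∈ {2}; common: ∅.
  x = 6: f ≡ 0 at y ∈ {4}; g ≡ 0 at y ∈ {1}; common: ∅.
  x = 7: f ≡ 0 at y ∈ {4}; g ≡ 0 at y ∈ {0}; common: ∅.
  x = 8: f ≡ 0 at y ∈ {4}; g ≡ 0 at y ∈ {10}; common: ∅.
  x = 9: f ≡ 0 at y ∈ {4}; g ≡ 0 at y ∈ {9}; common: ∅.
  x = 10: f ≡ 0 at y ∈ {4}; g ≡ 0 at y ∈ {8}; common: ∅.
Collecting: common zeros = {(3, 4)}, so the count is 1.
Comparison with the Bézout bound: 1 ≤ 1 = deg(f)·deg(g), as expected for curves with no common component (the bound is attained).


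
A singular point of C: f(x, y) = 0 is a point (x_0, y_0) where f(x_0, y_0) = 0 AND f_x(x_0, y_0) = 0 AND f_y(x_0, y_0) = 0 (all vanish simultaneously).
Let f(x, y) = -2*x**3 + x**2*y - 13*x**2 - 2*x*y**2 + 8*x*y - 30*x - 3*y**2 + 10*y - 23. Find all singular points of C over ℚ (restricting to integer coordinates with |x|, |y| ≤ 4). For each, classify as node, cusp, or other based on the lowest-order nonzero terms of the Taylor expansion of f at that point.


Singular points: {(-2, 1)}; classification: cusp.

Compute partial derivatives:
  f_x = -6*x**2 + 2*x*y - 26*x - 2*y**2 + 8*y - 30.
  f_y = x**2 - 4*x*y + 8*x - 6*y + 10.
Scan x_0 ∈ {−4, ..., 4}. For each x_0, f_y(x_0, y) is a polynomial in y; find its integer roots y ∈ {−4, ..., 4}, then test f_x and f at those candidates.
  x = -4: f_y(-4, y) = 10*y - 6; no integer root y with |y| ≤ 4.
  x = -3: f_y(-3, y) = 6*y - 5; no integer root y with |y| ≤ 4.
  x = -2: f_y(-2, y) = 2*y - 2; vanishes at y ∈ {1}. (-2, 1): f_x = 0, f = 0 — SINGULAR.
  x = -1: f_y(-1, y) = 3 - 2*y; no integer root y with |y| ≤ 4.
  x = 0: f_y(0, y) = 10 - 6*y; no integer root y with |y| ≤ 4.
  x = 1: f_y(1, y) = 19 - 10*y; no integer root y with |y| ≤ 4.
  x = 2: f_y(2, y) = 30 - 14*y; no integer root y with |y| ≤ 4.
  x = 3: f_y(3, y) = 43 - 18*y; no integer root y with |y| ≤ 4.
  x = 4: f_y(4, y) = 58 - 22*y; no integer root y with |y| ≤ 4.
Only singular point on the grid: (-2, 1).
Classify: substitute x = -2 + u, y = 1 + v and expand: f = -2*u**3 + u**2*v - 2*u*v**2 + v**2.
No constant or linear terms (consistent with a singular point). Quadratic part: v**2. Cubic part: -2*u**3 + u**2*v - 2*u*v**2.
The quadratic part v**2 is a perfect square, so there is a single (double) tangent line v = 0, i.e. y = 1. Restricting the cubic part to that line (v = 0) leaves -2*u**3 ≠ 0, so f is not divisible by v and the branch is v² ≈ 2*u**3 to lowest order — this is a cusp.
Classification: cusp.


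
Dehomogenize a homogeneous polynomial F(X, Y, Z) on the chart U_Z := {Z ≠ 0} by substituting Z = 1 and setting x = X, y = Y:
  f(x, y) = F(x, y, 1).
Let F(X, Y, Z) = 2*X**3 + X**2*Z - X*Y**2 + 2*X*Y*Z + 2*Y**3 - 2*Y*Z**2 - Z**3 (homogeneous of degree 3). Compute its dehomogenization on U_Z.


f(x, y) = 2*x**3 + x**2 - x*y**2 + 2*x*y + 2*y**3 - 2*y - 1

On U_Z we set Z = 1. Each monomial c·X^i·Y^j·Z^k in F becomes c·x^i·y^j·1^k = c·x^i·y^j.
Substituting Z = 1: F(X, Y, 1) = 2*x**3 + x**2 - x*y**2 + 2*x*y + 2*y**3 - 2*y - 1.
Note: deg(f) ≤ deg(F) = 3; strict inequality happens when F is divisible by Z (lost terms).


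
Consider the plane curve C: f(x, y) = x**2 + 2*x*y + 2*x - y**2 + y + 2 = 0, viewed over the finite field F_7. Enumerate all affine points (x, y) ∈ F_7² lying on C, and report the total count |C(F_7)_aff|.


Affine F_7-points: {(0, 2), (0, 6), (1, 1), (1, 2), (2, 1), (2, 4)}; count = 6.

For each of the 49 pairs (x, y) ∈ F_7², evaluate f(x, y) mod 7. Record the zeros.
  x = 0: [0↦2, 1↦2, 2↦0, 3↦3, 4↦4, 5↦3, 6↦0]  zeros at y ∈ {2, 6}
  x = 1: [0↦5, 1↦0, 2↦0, 3↦5, 4↦1, 5↦2, 6↦1]  zeros at y ∈ {1, 2}
  x = 2: [0↦3, 1↦0, 2↦2, 3↦2, 4↦0, 5↦3, 6↦4]  zeros at y ∈ {1, 4}
  x = 3: [0↦3, 1↦2, 2↦6, 3↦1, 4↦1, 5↦6, 6↦2]  zeros at y ∈ ∅
  x = 4: [0↦5, 1↦6, 2↦5, 3↦2, 4↦4, 5↦4, 6↦2]  zeros at y ∈ ∅
  x = 5: [0↦2, 1↦5, 2↦6, 3↦5, 4↦2, 5↦4, 6↦4]  zeros at y ∈ ∅
  x = 6: [0↦1, 1↦6, 2↦2, 3↦3, 4↦2, 5↦6, 6↦1]  zeros at y ∈ ∅
Collecting zeros: affine points = {(0, 2), (0, 6), (1, 1), (1, 2), (2, 1), (2, 4)}.
Total count |C(F_7)_aff| = 6.


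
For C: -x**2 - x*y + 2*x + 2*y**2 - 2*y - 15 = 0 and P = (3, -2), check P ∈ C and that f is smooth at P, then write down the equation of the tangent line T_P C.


Tangent line at P: -2*x - 13*y - 20 = 0.

Step 1: f(3, -2) = 0, so P lies on C.
Step 2: partial derivatives
  f_x(x, y) = -2*x - y + 2, f_y(x, y) = -x + 4*y - 2.
  f_x(P) = -2, f_y(P) = -13 (gradient nonzero, so P is smooth).
Step 3: tangent line at P: -2·(x − 3) + -13·(y − -2) = 0.
Expanding: -2*x - 13*y - 20 = 0.


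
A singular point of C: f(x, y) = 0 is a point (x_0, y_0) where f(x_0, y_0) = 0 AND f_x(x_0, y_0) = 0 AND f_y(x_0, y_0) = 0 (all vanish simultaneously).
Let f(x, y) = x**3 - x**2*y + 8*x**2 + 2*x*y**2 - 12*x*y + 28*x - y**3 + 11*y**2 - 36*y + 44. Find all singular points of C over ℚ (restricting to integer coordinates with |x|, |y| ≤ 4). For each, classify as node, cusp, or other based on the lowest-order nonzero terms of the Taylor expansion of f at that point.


Singular points: {(-2, 2)}; classification: cusp.

Compute partial derivatives:
  f_x = 3*x**2 - 2*x*y + 16*x + 2*y**2 - 12*y + 28.
  f_y = -x**2 + 4*x*y - 12*x - 3*y**2 + 22*y - 36.
Scan x_0 ∈ {−4, ..., 4}. For each x_0, f_y(x_0, y) is a polynomial in y; find its integer roots y ∈ {−4, ..., 4}, then test f_x and f at those candidates.
  x = -4: f_y(-4, y) = -3*y**2 + 6*y - 4; no integer root y with |y| ≤ 4.
  x = -3: f_y(-3, y) = -3*y**2 + 10*y - 9; no integer root y with |y| ≤ 4.
  x = -2: f_y(-2, y) = -3*y**2 + 14*y - 16; vanishes at y ∈ {2}. (-2, 2): f_x = 0, f = 0 — SINGULAR.
  x = -1: f_y(-1, y) = -3*y**2 + 18*y - 25; no integer root y with |y| ≤ 4.
  x = 0: f_y(0, y) = -3*y**2 + 22*y - 36; no integer root y with |y| ≤ 4.
  x = 1: f_y(1, y) = -3*y**2 + 26*y - 49; no integer root y with |y| ≤ 4.
  x = 2: f_y(2, y) = -3*y**2 + 30*y - 64; no integer root y with |y| ≤ 4.
  x = 3: f_y(3, y) = -3*y**2 + 34*y - 81; no integer root y with |y| ≤ 4.
  x = 4: f_y(4, y) = -3*y**2 + 38*y - 100; no integer root y with |y| ≤ 4.
Only singular point on the grid: (-2, 2).
Classify: substitute x = -2 + u, y = 2 + v and expand: f = u**3 - u**2*v + 2*u*v**2 - v**3 + v**2.
No constant or linear terms (consistent with a singular point). Quadratic part: v**2. Cubic part: u**3 - u**2*v + 2*u*v**2 - v**3.
The quadratic part v**2 is a perfect square, so there is a single (double) tangent line v = 0, i.e. y = 2. Restricting the cubic part to that line (v = 0) leaves u**3 ≠ 0, so f is not divisible by v and the branch is v² ≈ -u**3 to lowest order — this is a cusp.
Classification: cusp.


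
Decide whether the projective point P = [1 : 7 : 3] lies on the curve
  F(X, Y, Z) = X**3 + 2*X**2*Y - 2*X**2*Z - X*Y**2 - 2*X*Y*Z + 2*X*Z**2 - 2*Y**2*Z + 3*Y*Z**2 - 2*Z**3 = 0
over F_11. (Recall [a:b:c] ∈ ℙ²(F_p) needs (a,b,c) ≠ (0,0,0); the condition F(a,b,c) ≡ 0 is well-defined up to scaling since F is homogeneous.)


F(1,7,3) ≡ 8 (mod 11); P is NOT on the curve.

Evaluate F(1, 7, 3) term-by-term (mod 11).
  X**3 ↦ 1·1·1·1 = 1
  2*X**2*Y ↦ 2·1·7·1 = 14
  -2*X**2*Z ↦ -2·1·1·3 = -6
  -X*Y**2 ↦ -1·1·49·1 = -49
  -2*X*Y*Z ↦ -2·1·7·3 = -42
  2*X*Z**2 ↦ 2·1·1·9 = 18
  -2*Y**2*Z ↦ -2·1·49·3 = -294
  3*Y*Z**2 ↦ 3·1·7·9 = 189
  -2*Z**3 ↦ -2·1·1·27 = -54
Sum: F(1, 7, 3) = (1) + (14) + (-6) + (-49) + (-42) + (18) + (-294) + (189) + (-54) = -223.
Reducing mod 11: -223 ≡ 8 (mod 11).
Since F(a, b, c) ≡ 8 ≠ 0 (mod 11), P does NOT lie on the curve.


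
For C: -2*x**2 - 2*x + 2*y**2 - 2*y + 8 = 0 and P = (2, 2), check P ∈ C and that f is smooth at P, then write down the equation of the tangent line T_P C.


Tangent line at P: -10*x + 6*y + 8 = 0.

Step 1: f(2, 2) = 0, so P lies on C.
Step 2: partial derivatives
  f_x(x, y) = -4*x - 2, f_y(x, y) = 4*y - 2.
  f_x(P) = -10, f_y(P) = 6 (gradient nonzero, so P is smooth).
Step 3: tangent line at P: -10·(x − 2) + 6·(y − 2) = 0.
Expanding: -10*x + 6*y + 8 = 0.


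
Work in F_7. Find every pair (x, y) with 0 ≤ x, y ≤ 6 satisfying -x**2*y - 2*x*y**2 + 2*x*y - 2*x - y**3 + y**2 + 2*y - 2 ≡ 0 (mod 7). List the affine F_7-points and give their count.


Affine F_7-points: {(0, 1), (0, 3), (0, 4), (1, 6), (2, 5), (4, 4), (5, 1), (5, 5), (5, 6), (6, 0)}; count = 10.

For each of the 49 pairs (x, y) ∈ F_7², evaluate f(x, y) mod 7. Record the zeros.
  x = 0: [0↦5, 1↦0, 2↦5, 3↦0, 4↦0, 5↦6, 6↦5]  zeros at y ∈ {1, 3, 4}
  x = 1: [0↦3, 1↦4, 2↦4, 3↦4, 4↦5, 5↦1, 6↦0]  zeros at y ∈ {6}
  x = 2: [0↦1, 1↦6, 2↦6, 3↦2, 4↦2, 5↦0, 6↦4]  zeros at y ∈ {5}
  x = 3: [0↦6, 1↦6, 2↦4, 3↦1, 4↦5, 5↦3, 6↦3]  zeros at y ∈ ∅
  x = 4: [0↦4, 1↦4, 2↦5, 3↦1, 4↦0, 5↦3, 6↦4]  zeros at y ∈ {4}
  x = 5: [0↦2, 1↦0, 2↦2, 3↦2, 4↦1, 5↦0, 6↦0]  zeros at y ∈ {1, 5, 6}
  x = 6: [0↦0, 1↦1, 2↦2, 3↦4, 4↦1, 5↦1, 6↦5]  zeros at y ∈ {0}
Collecting zeros: affine points = {(0, 1), (0, 3), (0, 4), (1, 6), (2, 5), (4, 4), (5, 1), (5, 5), (5, 6), (6, 0)}.
Total count |C(F_7)_aff| = 10.


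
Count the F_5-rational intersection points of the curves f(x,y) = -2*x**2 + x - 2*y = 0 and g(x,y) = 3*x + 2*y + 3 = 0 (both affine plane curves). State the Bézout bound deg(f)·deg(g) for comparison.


Common zeros: {(1, 2)}; count = 1; Bézout bound = 2.

deg(f) = 2, deg(g) = 1, so Bézout bound = 2.
Scan x ∈ F_5. For each x, list the y ∈ F_5 with f(x, y) ≡ 0 and those with g(x, y) ≡ 0 (mod 5); the common zeros in that column are the intersection.
  x = 0: f ≡ 0 at y ∈ {0}; g ≡ 0 at y ∈ {1}; common: ∅.
  x = 1: f ≡ 0 at y ∈ {2}; g ≡ 0 at y ∈ {2}; common: {2}.
  x = 2: f ≡ 0 at y ∈ {2}; g ≡ 0 at y ∈ {3}; common: ∅.
  x = 3: f ≡ 0 at y ∈ {0}; g ≡ 0 at y ∈ {4}; common: ∅.
  x = 4: f ≡ 0 at y ∈ {1}; g ≡ 0 at y ∈ {0}; common: ∅.
Collecting: common zeros = {(1, 2)}, so the count is 1.
Comparison with the Bézout bound: 1 ≤ 2 = deg(f)·deg(g), as expected for curves with no common component (the affine F_5-count falls short of the bound because intersections may lie at infinity, over extension fields, or carry multiplicity).


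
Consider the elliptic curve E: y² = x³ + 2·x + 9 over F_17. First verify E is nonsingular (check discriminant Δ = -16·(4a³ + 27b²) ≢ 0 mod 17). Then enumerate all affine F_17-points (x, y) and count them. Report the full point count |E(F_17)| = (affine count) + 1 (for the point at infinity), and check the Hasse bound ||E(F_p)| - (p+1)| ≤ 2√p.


Affine points = {(0, 3), (0, 14), (2, 2), (2, 15), (3, 5), (3, 12), (4, 8), (4, 9), (5, 5), (5, 12), (6, 4), (6, 13), (7, 3), (7, 14), (9, 5), (9, 12), (10, 3), (10, 14), (11, 6), (11, 11)}; affine count = 20; |E(F_17)| = 21.

Discriminant check: Δ ∝ 4a³ + 27b² = 4·2³ + 27·9² = 4·8 + 27·81 ≡ 9 (mod 17). Nonzero ⇒ E is nonsingular.
For each x ∈ F_17, compute rhs = x³ + 2·x + 9 mod 17, then count y ∈ F_17 with y² ≡ rhs.
  x = 0: rhs = 9, matching y values: 3, 14 (2 points).
  x = 1: rhs = 12, matching y values: none (0 points).
  x = 2: rhs = 4, matching y values: 2, 15 (2 points).
  x = 3: rhs = 8, matching y values: 5, 12 (2 points).
  x = 4: rhs = 13, matching y values: 8, 9 (2 points).
  x = 5: rhs = 8, matching y values: 5, 12 (2 points).
  x = 6: rhs = 16, matching y values: 4, 13 (2 points).
  x = 7: rhs = 9, matching y values: 3, 14 (2 points).
  x = 8: rhs = 10, matching y values: none (0 points).
  x = 9: rhs = 8, matching y values: 5, 12 (2 points).
  x = 10: rhs = 9, matching y values: 3, 14 (2 points).
  x = 11: rhs = 2, matching y values: 6, 11 (2 points).
  x = 12: rhs = 10, matching y values: none (0 points).
  x = 13: rhs = 5, matching y values: none (0 points).
  x = 14: rhs = 10, matching y values: none (0 points).
  x = 15: rhs = 14, matching y values: none (0 points).
  x = 16: rhs = 6, matching y values: none (0 points).
Total affine count: 20.
Full point count |E(F_17)| = 20 + 1 = 21.
Hasse bound: |21 − (17+1)| = |3| = 3 ≤ 2√17 ≈ 8.2462 ✓.


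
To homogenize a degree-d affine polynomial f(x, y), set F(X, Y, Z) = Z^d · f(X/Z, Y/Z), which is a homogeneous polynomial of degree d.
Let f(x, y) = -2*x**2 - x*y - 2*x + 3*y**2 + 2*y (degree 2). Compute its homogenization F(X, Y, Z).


F(X, Y, Z) = -2*X**2 - X*Y - 2*X*Z + 3*Y**2 + 2*Y*Z

deg(f) = 2.
Substitute x = X/Z, y = Y/Z into f, then multiply by Z^2.
  monomial -2·x^2·y^0 ↦ -2·X^2·Y^0·Z^0.
  monomial -1·x^1·y^1 ↦ -1·X^1·Y^1·Z^0.
  monomial -2·x^1·y^0 ↦ -2·X^1·Y^0·Z^1.
  monomial 3·x^0·y^2 ↦ 3·X^0·Y^2·Z^0.
  monomial 2·x^0·y^1 ↦ 2·X^0·Y^1·Z^1.
Collecting: F(X, Y, Z) = -2*X**2 - X*Y - 2*X*Z + 3*Y**2 + 2*Y*Z.


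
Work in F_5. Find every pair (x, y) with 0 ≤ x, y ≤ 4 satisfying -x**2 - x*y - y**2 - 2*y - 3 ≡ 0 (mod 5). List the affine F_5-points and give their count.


Affine F_5-points: {(4, 2)}; count = 1.

For each of the 25 pairs (x, y) ∈ F_5², evaluate f(x, y) mod 5. Record the zeros.
  x = 0: [0↦2, 1↦4, 2↦4, 3↦2, 4↦3]  zeros at y ∈ ∅
  x = 1: [0↦1, 1↦2, 2↦1, 3↦3, 4↦3]  zeros at y ∈ ∅
  x = 2: [0↦3, 1↦3, 2↦1, 3↦2, 4↦1]  zeros at y ∈ ∅
  x = 3: [0↦3, 1↦2, 2↦4, 3↦4, 4↦2]  zeros at y ∈ ∅
  x = 4: [0↦1, 1↦4, 2↦0, 3↦4, 4↦1]  zeros at y ∈ {2}
Collecting zeros: affine points = {(4, 2)}.
Total count |C(F_5)_aff| = 1.


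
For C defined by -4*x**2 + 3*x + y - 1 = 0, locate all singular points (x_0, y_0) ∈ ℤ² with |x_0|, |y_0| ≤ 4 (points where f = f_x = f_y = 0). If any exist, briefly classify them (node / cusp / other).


No singular points in the scanned grid; C is smooth there.

Compute partial derivatives:
  f_x = 3 - 8*x.
  f_y = 1.
f_y = 1 is a nonzero constant, so f_y never vanishes: no point (x, y) can satisfy f = f_x = f_y = 0. In particular no (x, y) ∈ {−4, ..., 4}² is singular; the curve is smooth.


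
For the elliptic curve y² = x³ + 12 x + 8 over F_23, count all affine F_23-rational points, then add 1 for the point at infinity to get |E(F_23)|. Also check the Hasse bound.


Affine points = {(0, 10), (0, 13), (3, 5), (3, 18), (5, 3), (5, 20), (8, 8), (8, 15), (10, 1), (10, 22), (16, 8), (16, 15), (22, 8), (22, 15)}; affine count = 14; |E(F_23)| = 15.

Discriminant check: Δ ∝ 4a³ + 27b² = 4·12³ + 27·8² = 4·1728 + 27·64 ≡ 15 (mod 23). Nonzero ⇒ E is nonsingular.
For each x ∈ F_23, compute rhs = x³ + 12·x + 8 mod 23, then count y ∈ F_23 with y² ≡ rhs.
  x = 0: rhs = 8, matching y values: 10, 13 (2 points).
  x = 1: rhs = 21, matching y values: none (0 points).
  x = 2: rhs = 17, matching y values: none (0 points).
  x = 3: rhs = 2, matching y values: 5, 18 (2 points).
  x = 4: rhs = 5, matching y values: none (0 points).
  x = 5: rhs = 9, matching y values: 3, 20 (2 points).
  x = 6: rhs = 20, matching y values: none (0 points).
  x = 7: rhs = 21, matching y values: none (0 points).
  x = 8: rhs = 18, matching y values: 8, 15 (2 points).
  x = 9: rhs = 17, matching y values: none (0 points).
  x = 10: rhs = 1, matching y values: 1, 22 (2 points).
  x = 11: rhs = 22, matching y values: none (0 points).
  x = 12: rhs = 17, matching y values: none (0 points).
  x = 13: rhs = 15, matching y values: none (0 points).
  x = 14: rhs = 22, matching y values: none (0 points).
  x = 15: rhs = 21, matching y values: none (0 points).
  x = 16: rhs = 18, matching y values: 8, 15 (2 points).
  x = 17: rhs = 19, matching y values: none (0 points).
  x = 18: rhs = 7, matching y values: none (0 points).
  x = 19: rhs = 11, matching y values: none (0 points).
  x = 20: rhs = 14, matching y values: none (0 points).
  x = 21: rhs = 22, matching y values: none (0 points).
  x = 22: rhs = 18, matching y values: 8, 15 (2 points).
Total affine count: 14.
Full point count |E(F_23)| = 14 + 1 = 15.
Hasse bound: |15 − (23+1)| = |-9| = 9 ≤ 2√23 ≈ 9.5917 ✓.


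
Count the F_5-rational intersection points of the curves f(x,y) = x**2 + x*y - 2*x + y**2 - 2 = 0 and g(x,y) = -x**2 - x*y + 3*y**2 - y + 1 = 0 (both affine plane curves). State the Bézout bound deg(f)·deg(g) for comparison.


Common zeros: ∅; count = 0; Bézout bound = 4.

deg(f) = 2, deg(g) = 2, so Bézout bound = 4.
Scan x ∈ F_5. For each x, list the y ∈ F_5 with f(x, y) ≡ 0 and those with g(x, y) ≡ 0 (mod 5); the common zeros in that column are the intersection.
  x = 0: f ≡ 0 at y ∈ ∅; g ≡ 0 at y ∈ {3, 4}; common: ∅.
  x = 1: f ≡ 0 at y ∈ ∅; g ≡ 0 at y ∈ {0, 4}; common: ∅.
  x = 2: f ≡ 0 at y ∈ ∅; g ≡ 0 at y ∈ {3}; common: ∅.
  x = 3: f ≡ 0 at y ∈ {1}; g ≡ 0 at y ∈ ∅; common: ∅.
  x = 4: f ≡ 0 at y ∈ ∅; g ≡ 0 at y ∈ {0}; common: ∅.
Collecting: common zeros = ∅, so the count is 0.
Comparison with the Bézout bound: 0 ≤ 4 = deg(f)·deg(g), as expected for curves with no common component (the affine F_5-count falls short of the bound because intersections may lie at infinity, over extension fields, or carry multiplicity).


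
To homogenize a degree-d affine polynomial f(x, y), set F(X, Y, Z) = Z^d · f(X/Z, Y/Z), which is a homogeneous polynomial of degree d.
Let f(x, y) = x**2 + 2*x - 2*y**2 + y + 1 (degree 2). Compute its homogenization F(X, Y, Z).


F(X, Y, Z) = X**2 + 2*X*Z - 2*Y**2 + Y*Z + Z**2

deg(f) = 2.
Substitute x = X/Z, y = Y/Z into f, then multiply by Z^2.
  monomial 1·x^2·y^0 ↦ 1·X^2·Y^0·Z^0.
  monomial 2·x^1·y^0 ↦ 2·X^1·Y^0·Z^1.
  monomial -2·x^0·y^2 ↦ -2·X^0·Y^2·Z^0.
  monomial 1·x^0·y^1 ↦ 1·X^0·Y^1·Z^1.
  monomial 1·x^0·y^0 ↦ 1·X^0·Y^0·Z^2.
Collecting: F(X, Y, Z) = X**2 + 2*X*Z - 2*Y**2 + Y*Z + Z**2.


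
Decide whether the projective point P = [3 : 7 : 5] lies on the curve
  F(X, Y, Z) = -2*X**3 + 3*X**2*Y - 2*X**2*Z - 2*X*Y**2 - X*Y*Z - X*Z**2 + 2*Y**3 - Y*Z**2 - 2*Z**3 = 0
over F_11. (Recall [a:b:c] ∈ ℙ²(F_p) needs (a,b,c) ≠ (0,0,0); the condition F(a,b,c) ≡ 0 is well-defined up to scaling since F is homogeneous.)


F(3,7,5) ≡ 8 (mod 11); P is NOT on the curve.

Evaluate F(3, 7, 5) term-by-term (mod 11).
  -2*X**3 ↦ -2·27·1·1 = -54
  3*X**2*Y ↦ 3·9·7·1 = 189
  -2*X**2*Z ↦ -2·9·1·5 = -90
  -2*X*Y**2 ↦ -2·3·49·1 = -294
  -X*Y*Z ↦ -1·3·7·5 = -105
  -X*Z**2 ↦ -1·3·1·25 = -75
  2*Y**3 ↦ 2·1·343·1 = 686
  -Y*Z**2 ↦ -1·1·7·25 = -175
  -2*Z**3 ↦ -2·1·1·125 = -250
Sum: F(3, 7, 5) = (-54) + (189) + (-90) + (-294) + (-105) + (-75) + (686) + (-175) + (-250) = -168.
Reducing mod 11: -168 ≡ 8 (mod 11).
Since F(a, b, c) ≡ 8 ≠ 0 (mod 11), P does NOT lie on the curve.


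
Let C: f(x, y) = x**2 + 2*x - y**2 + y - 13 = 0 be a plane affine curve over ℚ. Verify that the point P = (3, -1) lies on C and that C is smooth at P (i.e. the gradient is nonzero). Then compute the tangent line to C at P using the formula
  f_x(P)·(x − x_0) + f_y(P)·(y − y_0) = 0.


Tangent line at P: 8*x + 3*y - 21 = 0.

Step 1: f(3, -1) = 0, so P lies on C.
Step 2: partial derivatives
  f_x(x, y) = 2*x + 2, f_y(x, y) = 1 - 2*y.
  f_x(P) = 8, f_y(P) = 3 (gradient nonzero, so P is smooth).
Step 3: tangent line at P: 8·(x − 3) + 3·(y − -1) = 0.
Expanding: 8*x + 3*y - 21 = 0.


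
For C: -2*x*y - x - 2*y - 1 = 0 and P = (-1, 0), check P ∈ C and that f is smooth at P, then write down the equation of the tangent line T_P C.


Tangent line at P: -x - 1 = 0.

Step 1: f(-1, 0) = 0, so P lies on C.
Step 2: partial derivatives
  f_x(x, y) = -2*y - 1, f_y(x, y) = -2*x - 2.
  f_x(P) = -1, f_y(P) = 0 (gradient nonzero, so P is smooth).
Step 3: tangent line at P: -1·(x − -1) + 0·(y − 0) = 0.
Expanding: -x - 1 = 0.


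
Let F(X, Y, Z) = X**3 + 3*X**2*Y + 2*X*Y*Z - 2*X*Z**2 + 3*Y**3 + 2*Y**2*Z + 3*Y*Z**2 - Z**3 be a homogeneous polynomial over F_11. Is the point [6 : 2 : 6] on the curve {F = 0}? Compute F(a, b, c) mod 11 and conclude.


F(6,2,6) ≡ 7 (mod 11); P is NOT on the curve.

Evaluate F(6, 2, 6) term-by-term (mod 11).
  X**3 ↦ 1·216·1·1 = 216
  3*X**2*Y ↦ 3·36·2·1 = 216
  2*X*Y*Z ↦ 2·6·2·6 = 144
  -2*X*Z**2 ↦ -2·6·1·36 = -432
  3*Y**3 ↦ 3·1·8·1 = 24
  2*Y**2*Z ↦ 2·1·4·6 = 48
  3*Y*Z**2 ↦ 3·1·2·36 = 216
  -Z**3 ↦ -1·1·1·216 = -216
Sum: F(6, 2, 6) = (216) + (216) + (144) + (-432) + (24) + (48) + (216) + (-216) = 216.
Reducing mod 11: 216 ≡ 7 (mod 11).
Since F(a, b, c) ≡ 7 ≠ 0 (mod 11), P does NOT lie on the curve.


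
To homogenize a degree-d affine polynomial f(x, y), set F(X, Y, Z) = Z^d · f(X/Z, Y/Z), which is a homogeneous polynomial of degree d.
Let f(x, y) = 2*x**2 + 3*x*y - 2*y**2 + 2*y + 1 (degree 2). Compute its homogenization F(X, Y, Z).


F(X, Y, Z) = 2*X**2 + 3*X*Y - 2*Y**2 + 2*Y*Z + Z**2

deg(f) = 2.
Substitute x = X/Z, y = Y/Z into f, then multiply by Z^2.
  monomial 2·x^2·y^0 ↦ 2·X^2·Y^0·Z^0.
  monomial 3·x^1·y^1 ↦ 3·X^1·Y^1·Z^0.
  monomial -2·x^0·y^2 ↦ -2·X^0·Y^2·Z^0.
  monomial 2·x^0·y^1 ↦ 2·X^0·Y^1·Z^1.
  monomial 1·x^0·y^0 ↦ 1·X^0·Y^0·Z^2.
Collecting: F(X, Y, Z) = 2*X**2 + 3*X*Y - 2*Y**2 + 2*Y*Z + Z**2.


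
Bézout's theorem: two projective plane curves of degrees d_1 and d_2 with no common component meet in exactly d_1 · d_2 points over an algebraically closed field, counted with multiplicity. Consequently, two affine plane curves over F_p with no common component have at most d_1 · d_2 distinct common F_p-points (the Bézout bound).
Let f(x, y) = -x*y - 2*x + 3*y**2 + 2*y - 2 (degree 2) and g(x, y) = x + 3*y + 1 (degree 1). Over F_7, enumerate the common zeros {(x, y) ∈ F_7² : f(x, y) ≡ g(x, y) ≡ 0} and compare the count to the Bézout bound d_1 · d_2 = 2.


Common zeros: {(0, 2), (6, 0)}; count = 2; Bézout bound = 2.

deg(f) = 2, deg(g) = 1, so Bézout bound = 2.
Scan x ∈ F_7. For each x, list the y ∈ F_7 with f(x, y) ≡ 0 and those with g(x, y) ≡ 0 (mod 7); the common zeros in that column are the intersection.
  x = 0: f ≡ 0 at y ∈ {2}; g ≡ 0 at y ∈ {2}; common: {2}.
  x = 1: f ≡ 0 at y ∈ {1}; g ≡ 0 at y ∈ {4}; common: ∅.
  x = 2: f ≡ 0 at y ∈ {3, 4}; g ≡ 0 at y ∈ {6}; common: ∅.
  x = 3: f ≡ 0 at y ∈ ∅; g ≡ 0 at y ∈ {1}; common: ∅.
  x = 4: f ≡ 0 at y ∈ ∅; g ≡ 0 at y ∈ {3}; common: ∅.
  x = 5: f ≡ 0 at y ∈ ∅; g ≡ 0 at y ∈ {5}; common: ∅.
  x = 6: f ≡ 0 at y ∈ {0, 6}; g ≡ 0 at y ∈ {0}; common: {0}.
Collecting: common zeros = {(0, 2), (6, 0)}, so the count is 2.
Comparison with the Bézout bound: 2 ≤ 2 = deg(f)·deg(g), as expected for curves with no common component (the bound is attained).
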